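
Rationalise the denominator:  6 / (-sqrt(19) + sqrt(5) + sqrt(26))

(-18*sqrt(19) - 3*sqrt(26) + 60*sqrt(5) + 3*sqrt(2470))/94

Group as (sqrt(5) + sqrt(26)) - sqrt(19); multiply by (sqrt(5) + sqrt(26)) + sqrt(19), then rationalise the remaining surd.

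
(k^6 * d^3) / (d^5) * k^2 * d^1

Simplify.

Quotient: k^6 * (d^-2)
Multiply by k^2 * d^1: add exponents.

k^8/d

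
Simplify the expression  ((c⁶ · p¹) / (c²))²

c⁸*p²

Inside the bracket: c⁴ · p¹
Raise to the power 2: c⁸ · p²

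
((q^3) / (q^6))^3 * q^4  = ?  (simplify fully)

Inside the bracket: (q^-3)
Raise to the power 3: (q^-9)
Multiply by q^4: add exponents.

q^(-5)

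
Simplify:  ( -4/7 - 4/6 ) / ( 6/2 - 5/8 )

Numerator: -4/7 - 4/6 = -26/21
Denominator: 6/2 - 5/8 = 19/8
Divide: (-26/21) · (8/19) = -208/399

-208/399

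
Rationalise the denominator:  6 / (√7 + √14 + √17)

(-21*√34 + 6*√17 + 15*√14 + 36*√7)/94

Group as (√7 + √17) + √14; multiply by (√7 + √17) - √14, then rationalise the remaining surd.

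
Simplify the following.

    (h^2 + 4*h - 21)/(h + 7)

h - 3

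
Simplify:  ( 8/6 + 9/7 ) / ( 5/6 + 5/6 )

Numerator: 8/6 + 9/7 = 55/21
Denominator: 5/6 + 5/6 = 5/3
Divide: (55/21) · (3/5) = 11/7

11/7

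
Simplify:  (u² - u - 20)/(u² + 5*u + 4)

(u - 5)/(u + 1)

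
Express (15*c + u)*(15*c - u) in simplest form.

225*c^2 - u^2

Product of conjugates: (P+Q)(P-Q) = P^2 - Q^2.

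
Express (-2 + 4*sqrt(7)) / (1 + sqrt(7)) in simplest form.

Multiply numerator and denominator by -sqrt(7) + 1.
Denominator becomes -6; numerator becomes -30 + 6*sqrt(7).

-sqrt(7) + 5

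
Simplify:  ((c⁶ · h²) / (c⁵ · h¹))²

Inside the bracket: c¹ · h¹
Raise to the power 2: c² · h²

c²*h²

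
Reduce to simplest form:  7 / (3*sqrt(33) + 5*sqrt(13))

Multiply numerator and denominator by -5*sqrt(13) + 3*sqrt(33).
Denominator becomes -28; numerator becomes -35*sqrt(13) + 21*sqrt(33).

(-3*sqrt(33) + 5*sqrt(13))/4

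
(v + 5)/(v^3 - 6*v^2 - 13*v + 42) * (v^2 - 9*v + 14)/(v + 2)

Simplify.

(v + 5)/(v^2 + 5*v + 6)

Factor: v^3 - 6*v^2 - 13*v + 42 = (v - 7)*(v - 2)*(v + 3);  v^2 - 9*v + 14 = (v - 7)*(v - 2)
Cancel the common factors (v - 2), (v - 7).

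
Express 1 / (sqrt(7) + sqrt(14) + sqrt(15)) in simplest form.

(-7*sqrt(30) + 3*sqrt(15) + 4*sqrt(14) + 11*sqrt(7))/178

Group as (sqrt(14) + sqrt(15)) + sqrt(7); multiply by (sqrt(14) + sqrt(15)) - sqrt(7), then rationalise the remaining surd.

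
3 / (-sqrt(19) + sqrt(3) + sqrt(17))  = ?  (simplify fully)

Group as (sqrt(3) + sqrt(17)) - sqrt(19); multiply by (sqrt(3) + sqrt(17)) + sqrt(19), then rationalise the remaining surd.

(-3*sqrt(19) + 15*sqrt(17) + 99*sqrt(3) + 6*sqrt(969))/203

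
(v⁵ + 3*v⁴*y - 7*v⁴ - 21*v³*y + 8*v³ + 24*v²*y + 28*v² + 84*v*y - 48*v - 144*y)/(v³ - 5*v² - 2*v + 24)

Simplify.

v² + 3*v*y - 2*v - 6*y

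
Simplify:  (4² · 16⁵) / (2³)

4² = 2^4; 16⁵ = 2^20; 2³ = 2^3
Combine exponents: 2^21

2^21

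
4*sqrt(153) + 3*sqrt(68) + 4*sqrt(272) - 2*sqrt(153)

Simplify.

28*sqrt(17)

4*sqrt(153) = 12*sqrt(17); 3*sqrt(68) = 6*sqrt(17); 4*sqrt(272) = 16*sqrt(17); 2*sqrt(153) = 6*sqrt(17)
Combine: (12 + 6 + 16 - 6)·sqrt(17) = 28*sqrt(17)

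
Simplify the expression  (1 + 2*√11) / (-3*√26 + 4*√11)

Multiply numerator and denominator by 4*√11 + 3*√26.
Denominator becomes -58; numerator becomes 4*√11 + 3*√26 + 88 + 6*√286.

(-6*√286 - 88 - 3*√26 - 4*√11)/58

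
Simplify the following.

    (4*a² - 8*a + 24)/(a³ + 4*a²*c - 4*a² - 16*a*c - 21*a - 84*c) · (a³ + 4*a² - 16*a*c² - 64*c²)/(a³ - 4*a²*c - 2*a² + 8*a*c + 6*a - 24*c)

(4*a + 16)/(a² - 4*a - 21)

Factor: 4*a² - 8*a + 24 = 4·(a² - 2*a + 6);  a³ + 4*a²*c - 4*a² - 16*a*c - 21*a - 84*c = (a + 4*c)·(a + 3)·(a - 7);  a³ + 4*a² - 16*a*c² - 64*c² = (a + 4)·(a - 4*c)·(a + 4*c);  a³ - 4*a²*c - 2*a² + 8*a*c + 6*a - 24*c = (a - 4*c)·(a² - 2*a + 6)
Cancel the common factors (a² - 2*a + 6), (a - 4*c), (a + 4*c).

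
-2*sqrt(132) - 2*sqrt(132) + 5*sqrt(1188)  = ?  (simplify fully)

22*sqrt(33)

2*sqrt(132) = 4*sqrt(33); 2*sqrt(132) = 4*sqrt(33); 5*sqrt(1188) = 30*sqrt(33)
Combine: (-4 - 4 + 30)·sqrt(33) = 22*sqrt(33)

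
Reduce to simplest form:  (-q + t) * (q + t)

-q^2 + t^2

(t+q)(t-q) = -q^2 + t^2.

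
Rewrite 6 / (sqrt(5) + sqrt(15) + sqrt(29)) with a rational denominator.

Group as (sqrt(5) + sqrt(29)) + sqrt(15); multiply by (sqrt(5) + sqrt(29)) - sqrt(15), then rationalise the remaining surd.

(-20*sqrt(87) - 18*sqrt(29) + 38*sqrt(15) + 78*sqrt(5))/73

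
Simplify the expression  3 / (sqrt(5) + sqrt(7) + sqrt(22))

(-3*sqrt(770) - 15*sqrt(22) + 30*sqrt(7) + 36*sqrt(5))/20

Group as (sqrt(7) + sqrt(22)) + sqrt(5); multiply by (sqrt(7) + sqrt(22)) - sqrt(5), then rationalise the remaining surd.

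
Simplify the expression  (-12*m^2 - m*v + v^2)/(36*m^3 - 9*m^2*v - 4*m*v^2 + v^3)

1/(-3*m + v)

Factor: -12*m^2 - m*v + v^2 = (-4*m + v)*(3*m + v);  36*m^3 - 9*m^2*v - 4*m*v^2 + v^3 = (3*m + v)*(-3*m + v)*(-4*m + v)
Cancel the common factors (3*m + v), (-4*m + v).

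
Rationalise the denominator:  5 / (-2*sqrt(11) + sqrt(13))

(-10*sqrt(11) - 5*sqrt(13))/31

Multiply numerator and denominator by sqrt(13) + 2*sqrt(11).
Denominator becomes -31; numerator becomes 5*sqrt(13) + 10*sqrt(11).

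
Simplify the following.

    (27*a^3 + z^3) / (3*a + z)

9*a^2 - 3*a*z + z^2

Factor as (a+b)(a^2-ab+b^2) with a=z, b=(3*a).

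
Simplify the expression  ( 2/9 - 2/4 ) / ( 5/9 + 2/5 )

Numerator: 2/9 - 2/4 = -5/18
Denominator: 5/9 + 2/5 = 43/45
Divide: (-5/18) · (45/43) = -25/86

-25/86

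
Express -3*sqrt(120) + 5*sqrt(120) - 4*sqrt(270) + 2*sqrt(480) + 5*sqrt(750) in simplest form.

3*sqrt(120) = 6*sqrt(30); 5*sqrt(120) = 10*sqrt(30); 4*sqrt(270) = 12*sqrt(30); 2*sqrt(480) = 8*sqrt(30); 5*sqrt(750) = 25*sqrt(30)
Combine: (-6 + 10 - 12 + 8 + 25)·sqrt(30) = 25*sqrt(30)

25*sqrt(30)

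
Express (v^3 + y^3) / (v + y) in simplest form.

y^3 + v^3 = (v + y)(v^2 - v*y + y^2).

v^2 - v*y + y^2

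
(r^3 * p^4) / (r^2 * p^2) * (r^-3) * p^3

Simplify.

p^5/r^2

Quotient: r^1 * p^2
Multiply by (r^-3) * p^3: add exponents.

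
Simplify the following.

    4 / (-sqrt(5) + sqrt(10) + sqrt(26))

(-124*sqrt(5) - 44*sqrt(26) + 84*sqrt(10) + 80*sqrt(13))/79

Group as (sqrt(10) + sqrt(26)) - sqrt(5); multiply by (sqrt(10) + sqrt(26)) + sqrt(5), then rationalise the remaining surd.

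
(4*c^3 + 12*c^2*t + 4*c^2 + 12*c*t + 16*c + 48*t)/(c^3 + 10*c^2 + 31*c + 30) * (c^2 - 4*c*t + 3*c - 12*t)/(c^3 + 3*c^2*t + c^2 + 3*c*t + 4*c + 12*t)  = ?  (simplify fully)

(4*c - 16*t)/(c^2 + 7*c + 10)

Factor: 4*c^3 + 12*c^2*t + 4*c^2 + 12*c*t + 16*c + 48*t = 4*(c + 3*t)*(c^2 + c + 4);  c^3 + 10*c^2 + 31*c + 30 = (c + 2)*(c + 5)*(c + 3);  c^2 - 4*c*t + 3*c - 12*t = (c + 3)*(c - 4*t);  c^3 + 3*c^2*t + c^2 + 3*c*t + 4*c + 12*t = (c^2 + c + 4)*(c + 3*t)
Cancel the common factors (c^2 + c + 4), (c + 3), (c + 3*t).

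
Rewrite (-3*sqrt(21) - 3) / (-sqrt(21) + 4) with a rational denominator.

3*sqrt(21) + 15

Multiply numerator and denominator by 4 + sqrt(21).
Denominator becomes -5; numerator becomes -75 - 15*sqrt(21).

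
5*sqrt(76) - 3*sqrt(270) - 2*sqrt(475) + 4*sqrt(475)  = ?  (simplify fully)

5*sqrt(76) = 10*sqrt(19); 3*sqrt(270) = 9*sqrt(30); 2*sqrt(475) = 10*sqrt(19); 4*sqrt(475) = 20*sqrt(19)

-9*sqrt(30) + 20*sqrt(19)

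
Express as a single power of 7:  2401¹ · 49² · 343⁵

7^23

2401¹ = 7^4; 49² = 7^4; 343⁵ = 7^15
Combine exponents: 7^23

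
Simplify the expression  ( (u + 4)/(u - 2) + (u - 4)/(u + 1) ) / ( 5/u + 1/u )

(2*u^3 - u^2 + 12*u)/(6*u^2 - 6*u - 12)

Numerator: (u + 4)/(u - 2) + (u - 4)/(u + 1) = (2*u^2 - u + 12)/(u^2 - u - 2)
Denominator: 5/u + 1/u = 6/u
Divide: ((2*u^2 - u + 12)/(u^2 - u - 2)) · (u/6) = (2*u^3 - u^2 + 12*u)/(6*u^2 - 6*u - 12)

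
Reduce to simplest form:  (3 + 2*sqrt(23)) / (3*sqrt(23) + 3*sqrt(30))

(-46 - 3*sqrt(23) + 3*sqrt(30) + 2*sqrt(690))/21

Multiply numerator and denominator by -3*sqrt(30) + 3*sqrt(23).
Denominator becomes -63; numerator becomes -6*sqrt(690) - 9*sqrt(30) + 9*sqrt(23) + 138.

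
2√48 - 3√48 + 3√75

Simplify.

2√48 = 8*√3; 3√48 = 12*√3; 3√75 = 15*√3
Combine: (8 - 12 + 15)·√3 = 11*√3

11*√3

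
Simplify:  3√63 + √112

3√63 = 9*√7; √112 = 4*√7
Combine: (9 + 4)·√7 = 13*√7

13*√7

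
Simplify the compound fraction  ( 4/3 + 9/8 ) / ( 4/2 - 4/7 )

413/240

Numerator: 4/3 + 9/8 = 59/24
Denominator: 4/2 - 4/7 = 10/7
Divide: (59/24) · (7/10) = 413/240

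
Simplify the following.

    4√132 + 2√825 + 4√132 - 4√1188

2*√33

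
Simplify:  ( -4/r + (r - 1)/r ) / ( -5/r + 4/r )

Numerator: -4/r + (r - 1)/r = (r - 5)/r
Denominator: -5/r + 4/r = -1/r
Divide: ((r - 5)/r) · (-r) = -r + 5

-r + 5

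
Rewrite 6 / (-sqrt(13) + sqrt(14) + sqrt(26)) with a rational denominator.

Group as (sqrt(14) + sqrt(26)) - sqrt(13); multiply by (sqrt(14) + sqrt(26)) + sqrt(13), then rationalise the remaining surd.

(-162*sqrt(13) + 6*sqrt(26) + 150*sqrt(14) + 312*sqrt(7))/727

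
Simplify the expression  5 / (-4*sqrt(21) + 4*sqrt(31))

(sqrt(21) + sqrt(31))/8

Multiply numerator and denominator by 4*sqrt(21) + 4*sqrt(31).
Denominator becomes 160; numerator becomes 20*sqrt(21) + 20*sqrt(31).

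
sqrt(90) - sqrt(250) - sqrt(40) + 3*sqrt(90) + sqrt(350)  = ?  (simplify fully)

5*sqrt(10) + 5*sqrt(14)

sqrt(90) = 3*sqrt(10); sqrt(250) = 5*sqrt(10); sqrt(40) = 2*sqrt(10); 3*sqrt(90) = 9*sqrt(10); sqrt(350) = 5*sqrt(14)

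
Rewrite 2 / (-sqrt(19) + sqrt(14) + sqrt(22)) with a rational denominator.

Group as (sqrt(14) + sqrt(22)) - sqrt(19); multiply by (sqrt(14) + sqrt(22)) + sqrt(19), then rationalise the remaining surd.

(-34*sqrt(19) + 22*sqrt(22) + 54*sqrt(14) + 8*sqrt(1463))/943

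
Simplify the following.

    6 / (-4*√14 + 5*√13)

Multiply numerator and denominator by 4*√14 + 5*√13.
Denominator becomes 101; numerator becomes 24*√14 + 30*√13.

(24*√14 + 30*√13)/101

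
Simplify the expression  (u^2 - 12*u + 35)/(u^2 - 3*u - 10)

Factor: u^2 - 12*u + 35 = (u - 5)*(u - 7);  u^2 - 3*u - 10 = (u - 5)*(u + 2)
Cancel the common factor (u - 5).

(u - 7)/(u + 2)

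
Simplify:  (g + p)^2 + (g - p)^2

Write as f(g,p) + f(g,-p) and expand.

2*g^2 + 2*p^2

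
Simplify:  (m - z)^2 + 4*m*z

(m + z)^2

Expanding gives m^2 + 2*m*z + z^2, a perfect square.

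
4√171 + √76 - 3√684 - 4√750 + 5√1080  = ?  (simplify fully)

-4*√19 + 10*√30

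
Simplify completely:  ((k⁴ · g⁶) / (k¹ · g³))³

g⁹*k⁹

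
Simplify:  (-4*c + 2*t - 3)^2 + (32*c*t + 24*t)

Expanding gives 16*c^2 + 16*c*t + 24*c + 4*t^2 + 12*t + 9, a perfect square.

(4*c + 2*t + 3)^2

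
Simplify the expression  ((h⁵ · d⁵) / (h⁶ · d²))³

Inside the bracket: (h^-1) · d³
Raise to the power 3: (h^-3) · d⁹

d⁹/h³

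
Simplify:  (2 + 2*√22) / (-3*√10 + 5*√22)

(3*√10 + 5*√22 + 6*√55 + 110)/230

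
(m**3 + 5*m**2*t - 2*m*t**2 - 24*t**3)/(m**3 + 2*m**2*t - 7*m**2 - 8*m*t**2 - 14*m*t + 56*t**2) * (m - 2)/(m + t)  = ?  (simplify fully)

(m**2 + 3*m*t - 2*m - 6*t)/(m**2 + m*t - 7*m - 7*t)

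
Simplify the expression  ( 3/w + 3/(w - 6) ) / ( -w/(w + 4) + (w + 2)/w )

Numerator: 3/w + 3/(w - 6) = (6*w - 18)/(w² - 6*w)
Denominator: -w/(w + 4) + (w + 2)/w = (6*w + 8)/(w² + 4*w)
Divide: ((6*w - 18)/(w² - 6*w)) · ((w² + 4*w)/(6*w + 8)) = (3*w² + 3*w - 36)/(3*w² - 14*w - 24)

(3*w² + 3*w - 36)/(3*w² - 14*w - 24)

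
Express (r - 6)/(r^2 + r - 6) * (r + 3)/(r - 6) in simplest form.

Factor: r^2 + r - 6 = (r + 3)*(r - 2)
Cancel the common factors (r - 6), (r + 3).

1/(r - 2)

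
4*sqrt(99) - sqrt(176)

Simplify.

8*sqrt(11)

4*sqrt(99) = 12*sqrt(11); sqrt(176) = 4*sqrt(11)
Combine: (12 - 4)·sqrt(11) = 8*sqrt(11)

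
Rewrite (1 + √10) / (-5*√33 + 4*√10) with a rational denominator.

(-5*√330 - 40 - 5*√33 - 4*√10)/665

Multiply numerator and denominator by 4*√10 + 5*√33.
Denominator becomes -665; numerator becomes 4*√10 + 5*√33 + 40 + 5*√330.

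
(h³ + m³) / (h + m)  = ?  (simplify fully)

h² - h*m + m²

Factor as (a+b)(a^2-ab+b^2) with a=m, b=h.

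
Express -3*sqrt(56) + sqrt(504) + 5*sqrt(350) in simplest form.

25*sqrt(14)

3*sqrt(56) = 6*sqrt(14); sqrt(504) = 6*sqrt(14); 5*sqrt(350) = 25*sqrt(14)
Combine: (-6 + 6 + 25)·sqrt(14) = 25*sqrt(14)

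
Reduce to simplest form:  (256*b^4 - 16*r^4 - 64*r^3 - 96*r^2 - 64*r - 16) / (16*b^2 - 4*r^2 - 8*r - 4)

256*b^4 - 16*r^4 - 64*r^3 - 96*r^2 - 64*r - 16 factors as -16*(-2*b + r + 1)*(2*b + r + 1)*(4*b^2 + r^2 + 2*r + 1).

16*b^2 + 4*r^2 + 8*r + 4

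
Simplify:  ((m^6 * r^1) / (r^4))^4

Inside the bracket: m^6 * (r^-3)
Raise to the power 4: m^24 * (r^-12)

m^24/r^12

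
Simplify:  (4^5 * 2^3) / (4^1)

2^11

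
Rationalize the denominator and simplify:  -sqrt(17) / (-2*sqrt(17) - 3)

(-3*sqrt(17) + 34)/59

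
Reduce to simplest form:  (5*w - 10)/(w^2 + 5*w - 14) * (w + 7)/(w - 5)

5/(w - 5)

Factor: 5*w - 10 = 5*(w - 2);  w^2 + 5*w - 14 = (w - 2)*(w + 7)
Cancel the common factors (w + 7), (w - 2).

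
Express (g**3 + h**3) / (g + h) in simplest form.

Factor as (a+b)(a**2-ab+b**2) with a=g, b=h.

g**2 - g*h + h**2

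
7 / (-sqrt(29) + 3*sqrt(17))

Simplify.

(7*sqrt(29) + 21*sqrt(17))/124

Multiply numerator and denominator by sqrt(29) + 3*sqrt(17).
Denominator becomes 124; numerator becomes 7*sqrt(29) + 21*sqrt(17).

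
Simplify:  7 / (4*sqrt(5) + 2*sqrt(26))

(-14*sqrt(5) + 7*sqrt(26))/12

Multiply numerator and denominator by -2*sqrt(26) + 4*sqrt(5).
Denominator becomes -24; numerator becomes -14*sqrt(26) + 28*sqrt(5).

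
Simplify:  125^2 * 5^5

125^2 = 5^6; 5^5 = 5^5
Combine exponents: 5^11

5^11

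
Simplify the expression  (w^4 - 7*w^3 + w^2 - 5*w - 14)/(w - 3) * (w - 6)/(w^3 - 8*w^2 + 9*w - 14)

(w^2 - 5*w - 6)/(w - 3)

Factor: w^4 - 7*w^3 + w^2 - 5*w - 14 = (w^2 - w + 2)*(w - 7)*(w + 1);  w^3 - 8*w^2 + 9*w - 14 = (w - 7)*(w^2 - w + 2)
Cancel the common factors (w^2 - w + 2), (w - 7).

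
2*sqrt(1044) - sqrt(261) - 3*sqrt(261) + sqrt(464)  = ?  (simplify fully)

4*sqrt(29)

2*sqrt(1044) = 12*sqrt(29); sqrt(261) = 3*sqrt(29); 3*sqrt(261) = 9*sqrt(29); sqrt(464) = 4*sqrt(29)
Combine: (12 - 3 - 9 + 4)·sqrt(29) = 4*sqrt(29)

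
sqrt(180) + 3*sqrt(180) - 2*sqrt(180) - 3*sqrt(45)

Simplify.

3*sqrt(5)

sqrt(180) = 6*sqrt(5); 3*sqrt(180) = 18*sqrt(5); 2*sqrt(180) = 12*sqrt(5); 3*sqrt(45) = 9*sqrt(5)
Combine: (6 + 18 - 12 - 9)·sqrt(5) = 3*sqrt(5)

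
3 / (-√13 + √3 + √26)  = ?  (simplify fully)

(-24*√13 - 15*√26 + 54*√3 + 39*√6)/28

Group as (√3 + √26) - √13; multiply by (√3 + √26) + √13, then rationalise the remaining surd.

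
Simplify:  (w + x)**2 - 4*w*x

(w - x)**2

Expand the square and combine the 4*w*x term.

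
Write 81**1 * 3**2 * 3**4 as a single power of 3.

3**10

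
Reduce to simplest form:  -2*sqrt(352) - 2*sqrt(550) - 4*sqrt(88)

-26*sqrt(22)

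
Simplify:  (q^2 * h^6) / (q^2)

h^6

Quotient: h^6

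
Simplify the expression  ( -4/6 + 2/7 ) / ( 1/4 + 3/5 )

Numerator: -4/6 + 2/7 = -8/21
Denominator: 1/4 + 3/5 = 17/20
Divide: (-8/21) · (20/17) = -160/357

-160/357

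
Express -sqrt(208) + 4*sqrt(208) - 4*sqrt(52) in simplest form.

sqrt(208) = 4*sqrt(13); 4*sqrt(208) = 16*sqrt(13); 4*sqrt(52) = 8*sqrt(13)
Combine: (-4 + 16 - 8)·sqrt(13) = 4*sqrt(13)

4*sqrt(13)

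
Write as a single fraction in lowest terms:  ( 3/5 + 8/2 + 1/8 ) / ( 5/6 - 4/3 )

Numerator: 3/5 + 8/2 + 1/8 = 189/40
Denominator: 5/6 - 4/3 = -1/2
Divide: (189/40) · (-2) = -189/20

-189/20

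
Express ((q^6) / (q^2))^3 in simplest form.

q^12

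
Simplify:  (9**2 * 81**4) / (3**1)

9**2 = 3**4; 81**4 = 3**16; 3**1 = 3**1
Combine exponents: 3**19

3**19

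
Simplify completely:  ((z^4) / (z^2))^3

z^6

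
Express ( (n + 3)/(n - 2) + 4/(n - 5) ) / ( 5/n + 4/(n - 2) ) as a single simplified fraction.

Numerator: (n + 3)/(n - 2) + 4/(n - 5) = (n^2 + 2*n - 23)/(n^2 - 7*n + 10)
Denominator: 5/n + 4/(n - 2) = (9*n - 10)/(n^2 - 2*n)
Divide: ((n^2 + 2*n - 23)/(n^2 - 7*n + 10)) · ((n^2 - 2*n)/(9*n - 10)) = (n^3 + 2*n^2 - 23*n)/(9*n^2 - 55*n + 50)

(n^3 + 2*n^2 - 23*n)/(9*n^2 - 55*n + 50)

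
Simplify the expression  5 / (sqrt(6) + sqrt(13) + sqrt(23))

Group as (sqrt(6) + sqrt(13)) + sqrt(23); multiply by (sqrt(6) + sqrt(13)) - sqrt(23), then rationalise the remaining surd.

(-5*sqrt(1794) - 10*sqrt(23) + 40*sqrt(13) + 75*sqrt(6))/148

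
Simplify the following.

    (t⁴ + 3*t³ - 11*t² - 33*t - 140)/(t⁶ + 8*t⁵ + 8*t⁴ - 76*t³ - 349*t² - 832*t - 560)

1/(t² + 5*t + 4)

Factor: t⁴ + 3*t³ - 11*t² - 33*t - 140 = (t + 5)·(t - 4)·(t² + 2*t + 7);  t⁶ + 8*t⁵ + 8*t⁴ - 76*t³ - 349*t² - 832*t - 560 = (t + 5)·(t - 4)·(t² + 2*t + 7)·(t + 1)·(t + 4)
Cancel the common factors (t² + 2*t + 7), (t - 4), (t + 5).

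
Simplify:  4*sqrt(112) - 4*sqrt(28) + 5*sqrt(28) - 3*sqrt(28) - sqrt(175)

7*sqrt(7)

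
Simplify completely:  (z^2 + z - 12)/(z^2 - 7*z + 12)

Factor: z^2 + z - 12 = (z - 3)*(z + 4);  z^2 - 7*z + 12 = (z - 4)*(z - 3)
Cancel the common factor (z - 3).

(z + 4)/(z - 4)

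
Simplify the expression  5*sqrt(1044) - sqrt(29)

5*sqrt(1044) = 30*sqrt(29); sqrt(29) = sqrt(29)
Combine: (30 - 1)·sqrt(29) = 29*sqrt(29)

29*sqrt(29)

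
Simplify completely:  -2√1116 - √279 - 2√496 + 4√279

2√1116 = 12*√31; √279 = 3*√31; 2√496 = 8*√31; 4√279 = 12*√31
Combine: (-12 - 3 - 8 + 12)·√31 = -11*√31

-11*√31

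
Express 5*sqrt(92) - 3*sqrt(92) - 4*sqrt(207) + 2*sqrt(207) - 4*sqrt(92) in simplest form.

-10*sqrt(23)

5*sqrt(92) = 10*sqrt(23); 3*sqrt(92) = 6*sqrt(23); 4*sqrt(207) = 12*sqrt(23); 2*sqrt(207) = 6*sqrt(23); 4*sqrt(92) = 8*sqrt(23)
Combine: (10 - 6 - 12 + 6 - 8)·sqrt(23) = -10*sqrt(23)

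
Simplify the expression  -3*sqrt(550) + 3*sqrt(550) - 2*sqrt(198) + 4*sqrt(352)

10*sqrt(22)

3*sqrt(550) = 15*sqrt(22); 3*sqrt(550) = 15*sqrt(22); 2*sqrt(198) = 6*sqrt(22); 4*sqrt(352) = 16*sqrt(22)
Combine: (-15 + 15 - 6 + 16)·sqrt(22) = 10*sqrt(22)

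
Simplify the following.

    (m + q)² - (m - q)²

4*m*q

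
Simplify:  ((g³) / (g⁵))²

Inside the bracket: (g^-2)
Raise to the power 2: (g^-4)

g^(-4)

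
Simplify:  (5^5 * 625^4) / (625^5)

5^1

5^5 = 5^5; 625^4 = 5^16; 625^5 = 5^20
Combine exponents: 5^1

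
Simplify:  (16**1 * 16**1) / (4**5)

16**1 = 2**4; 16**1 = 2**4; 4**5 = 2**10
Combine exponents: 2**(-2)

2**(-2)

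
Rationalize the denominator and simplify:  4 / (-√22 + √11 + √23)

(-12*√22 + 10*√23 + 34*√11 + 22*√46)/217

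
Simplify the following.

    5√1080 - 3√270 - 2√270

15*√30

5√1080 = 30*√30; 3√270 = 9*√30; 2√270 = 6*√30
Combine: (30 - 9 - 6)·√30 = 15*√30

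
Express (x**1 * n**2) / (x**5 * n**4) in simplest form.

Quotient: (x**-4) * (n**-2)

1/(n**2*x**4)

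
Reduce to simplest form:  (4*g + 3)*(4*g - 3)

Product of conjugates: (P+Q)(P-Q) = P^2 - Q^2.

16*g^2 - 9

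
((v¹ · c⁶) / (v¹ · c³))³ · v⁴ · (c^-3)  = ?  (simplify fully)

c⁶*v⁴

Inside the bracket: c³
Raise to the power 3: c⁹
Multiply by v⁴ · (c^-3): add exponents.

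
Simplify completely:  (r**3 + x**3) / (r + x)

x**3 + r**3 = (r + x)(r**2 - r*x + x**2).

r**2 - r*x + x**2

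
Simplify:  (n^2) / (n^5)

Quotient: (n^-3)

n^(-3)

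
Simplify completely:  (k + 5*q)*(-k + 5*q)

-k^2 + 25*q^2

Product of conjugates: (P+Q)(P-Q) = P^2 - Q^2.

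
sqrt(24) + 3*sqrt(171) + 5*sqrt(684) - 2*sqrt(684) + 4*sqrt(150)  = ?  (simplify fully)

22*sqrt(6) + 27*sqrt(19)

sqrt(24) = 2*sqrt(6); 3*sqrt(171) = 9*sqrt(19); 5*sqrt(684) = 30*sqrt(19); 2*sqrt(684) = 12*sqrt(19); 4*sqrt(150) = 20*sqrt(6)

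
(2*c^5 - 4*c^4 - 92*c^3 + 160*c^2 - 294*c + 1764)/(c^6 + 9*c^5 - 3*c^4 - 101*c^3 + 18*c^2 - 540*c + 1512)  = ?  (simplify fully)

(2*c - 14)/(c^2 + 4*c - 12)

Factor: 2*c^5 - 4*c^4 - 92*c^3 + 160*c^2 - 294*c + 1764 = 2*(c + 7)*(c - 7)*(c^2 + c + 6)*(c - 3);  c^6 + 9*c^5 - 3*c^4 - 101*c^3 + 18*c^2 - 540*c + 1512 = (c + 7)*(c - 3)*(c^2 + c + 6)*(c - 2)*(c + 6)
Cancel the common factors (c^2 + c + 6), (c + 7), (c - 3).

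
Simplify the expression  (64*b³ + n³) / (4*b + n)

Factor as (a+b)(a^2-ab+b^2) with a=(4*b), b=n.

16*b² - 4*b*n + n²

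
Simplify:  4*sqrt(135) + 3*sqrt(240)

24*sqrt(15)

4*sqrt(135) = 12*sqrt(15); 3*sqrt(240) = 12*sqrt(15)
Combine: (12 + 12)·sqrt(15) = 24*sqrt(15)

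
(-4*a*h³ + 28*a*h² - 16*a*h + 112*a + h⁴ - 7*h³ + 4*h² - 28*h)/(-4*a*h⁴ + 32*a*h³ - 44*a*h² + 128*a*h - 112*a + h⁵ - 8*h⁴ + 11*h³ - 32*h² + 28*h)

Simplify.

1/(h - 1)

Factor: -4*a*h³ + 28*a*h² - 16*a*h + 112*a + h⁴ - 7*h³ + 4*h² - 28*h = (h - 7)·(-4*a + h)·(h² + 4);  -4*a*h⁴ + 32*a*h³ - 44*a*h² + 128*a*h - 112*a + h⁵ - 8*h⁴ + 11*h³ - 32*h² + 28*h = (h - 7)·(h² + 4)·(-4*a + h)·(h - 1)
Cancel the common factors (h² + 4), (h - 7), (-4*a + h).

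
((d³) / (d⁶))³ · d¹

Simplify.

d^(-8)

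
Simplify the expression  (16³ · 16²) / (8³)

2^11

16³ = 2^12; 16² = 2^8; 8³ = 2^9
Combine exponents: 2^11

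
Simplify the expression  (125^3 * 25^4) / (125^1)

5^14

125^3 = 5^9; 25^4 = 5^8; 125^1 = 5^3
Combine exponents: 5^14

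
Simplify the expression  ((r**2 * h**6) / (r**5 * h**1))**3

Inside the bracket: (r**-3) * h**5
Raise to the power 3: (r**-9) * h**15

h**15/r**9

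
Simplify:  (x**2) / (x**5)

Quotient: (x**-3)

x**(-3)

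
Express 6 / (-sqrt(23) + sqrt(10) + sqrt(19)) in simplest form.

(-9*sqrt(23) + 21*sqrt(19) + 48*sqrt(10) + 3*sqrt(4370))/181

Group as (sqrt(10) + sqrt(19)) - sqrt(23); multiply by (sqrt(10) + sqrt(19)) + sqrt(23), then rationalise the remaining surd.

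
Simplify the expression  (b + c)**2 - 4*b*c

(b - c)**2

After expansion: b**2 - 2*b*c + c**2 — a perfect-square trinomial.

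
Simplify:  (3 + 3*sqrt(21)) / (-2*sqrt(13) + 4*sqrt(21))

(3*sqrt(13) + 6*sqrt(21) + 3*sqrt(273) + 126)/142

Multiply numerator and denominator by 2*sqrt(13) + 4*sqrt(21).
Denominator becomes 284; numerator becomes 6*sqrt(13) + 12*sqrt(21) + 6*sqrt(273) + 252.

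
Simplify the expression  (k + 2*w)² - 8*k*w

(k - 2*w)²

Expand the square and combine the 8*k*w term.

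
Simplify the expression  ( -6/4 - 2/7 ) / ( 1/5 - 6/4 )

Numerator: -6/4 - 2/7 = -25/14
Denominator: 1/5 - 6/4 = -13/10
Divide: (-25/14) · (-10/13) = 125/91

125/91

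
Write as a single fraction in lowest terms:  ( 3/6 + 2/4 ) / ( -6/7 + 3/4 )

-28/3

Numerator: 3/6 + 2/4 = 1
Denominator: -6/7 + 3/4 = -3/28
Divide: (1) · (-28/3) = -28/3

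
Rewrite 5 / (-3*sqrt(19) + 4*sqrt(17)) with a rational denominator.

Multiply numerator and denominator by 3*sqrt(19) + 4*sqrt(17).
Denominator becomes 101; numerator becomes 15*sqrt(19) + 20*sqrt(17).

(15*sqrt(19) + 20*sqrt(17))/101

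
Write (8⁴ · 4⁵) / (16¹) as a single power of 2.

2^18

8⁴ = 2^12; 4⁵ = 2^10; 16¹ = 2^4
Combine exponents: 2^18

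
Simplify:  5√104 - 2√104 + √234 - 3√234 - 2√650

-10*√26

5√104 = 10*√26; 2√104 = 4*√26; √234 = 3*√26; 3√234 = 9*√26; 2√650 = 10*√26
Combine: (10 - 4 + 3 - 9 - 10)·√26 = -10*√26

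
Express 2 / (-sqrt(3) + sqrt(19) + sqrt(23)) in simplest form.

(-78*sqrt(3) - 2*sqrt(23) + 14*sqrt(19) + 4*sqrt(1311))/227

Group as (sqrt(19) + sqrt(23)) - sqrt(3); multiply by (sqrt(19) + sqrt(23)) + sqrt(3), then rationalise the remaining surd.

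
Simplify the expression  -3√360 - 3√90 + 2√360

-15*√10

3√360 = 18*√10; 3√90 = 9*√10; 2√360 = 12*√10
Combine: (-18 - 9 + 12)·√10 = -15*√10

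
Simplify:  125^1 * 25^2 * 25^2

5^11

125^1 = 5^3; 25^2 = 5^4; 25^2 = 5^4
Combine exponents: 5^11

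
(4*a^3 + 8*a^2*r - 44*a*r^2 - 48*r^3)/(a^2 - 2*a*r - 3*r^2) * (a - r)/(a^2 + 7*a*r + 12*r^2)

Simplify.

(4*a - 4*r)/(a + 3*r)

Factor: 4*a^3 + 8*a^2*r - 44*a*r^2 - 48*r^3 = 4*(a + 4*r)*(a - 3*r)*(a + r);  a^2 - 2*a*r - 3*r^2 = (a + r)*(a - 3*r);  a^2 + 7*a*r + 12*r^2 = (a + 3*r)*(a + 4*r)
Cancel the common factors (a + r), (a + 4*r), (a - 3*r).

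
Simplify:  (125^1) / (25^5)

125^1 = 5^3; 25^5 = 5^10
Combine exponents: 5^(-7)

5^(-7)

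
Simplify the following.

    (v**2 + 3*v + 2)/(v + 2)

Factor: v**2 + 3*v + 2 = (v + 2)*(v + 1)
Cancel the common factor (v + 2).

v + 1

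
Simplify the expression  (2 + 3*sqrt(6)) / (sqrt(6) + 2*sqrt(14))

(-9 - sqrt(6) + 2*sqrt(14) + 6*sqrt(21))/25

Multiply numerator and denominator by -2*sqrt(14) + sqrt(6).
Denominator becomes -50; numerator becomes -12*sqrt(21) - 4*sqrt(14) + 2*sqrt(6) + 18.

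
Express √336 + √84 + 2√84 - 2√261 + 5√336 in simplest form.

-6*√29 + 30*√21

√336 = 4*√21; √84 = 2*√21; 2√84 = 4*√21; 2√261 = 6*√29; 5√336 = 20*√21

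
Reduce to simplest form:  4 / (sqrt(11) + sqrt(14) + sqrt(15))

Group as (sqrt(11) + sqrt(14)) + sqrt(15); multiply by (sqrt(11) + sqrt(14)) - sqrt(15), then rationalise the remaining surd.

(-2*sqrt(2310) + 10*sqrt(15) + 12*sqrt(14) + 18*sqrt(11))/129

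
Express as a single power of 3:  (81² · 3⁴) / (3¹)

3^11

81² = 3^8; 3⁴ = 3^4; 3¹ = 3^1
Combine exponents: 3^11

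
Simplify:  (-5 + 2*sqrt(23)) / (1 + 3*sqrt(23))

(-17*sqrt(23) + 143)/206

Multiply numerator and denominator by -3*sqrt(23) + 1.
Denominator becomes -206; numerator becomes -143 + 17*sqrt(23).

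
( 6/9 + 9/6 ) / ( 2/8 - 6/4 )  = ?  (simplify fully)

-26/15

Numerator: 6/9 + 9/6 = 13/6
Denominator: 2/8 - 6/4 = -5/4
Divide: (13/6) · (-4/5) = -26/15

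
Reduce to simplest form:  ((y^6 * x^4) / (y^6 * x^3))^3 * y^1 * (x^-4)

y/x

Inside the bracket: x^1
Raise to the power 3: x^3
Multiply by y^1 * (x^-4): add exponents.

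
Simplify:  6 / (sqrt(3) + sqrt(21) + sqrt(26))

(-9*sqrt(182) - 3*sqrt(26) + 12*sqrt(21) + 66*sqrt(3))/62

Group as (sqrt(3) + sqrt(26)) + sqrt(21); multiply by (sqrt(3) + sqrt(26)) - sqrt(21), then rationalise the remaining surd.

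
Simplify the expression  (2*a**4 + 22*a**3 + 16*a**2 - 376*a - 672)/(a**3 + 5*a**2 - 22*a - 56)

Factor: 2*a**4 + 22*a**3 + 16*a**2 - 376*a - 672 = 2*(a - 4)*(a + 6)*(a + 7)*(a + 2);  a**3 + 5*a**2 - 22*a - 56 = (a - 4)*(a + 7)*(a + 2)
Cancel the common factors (a + 2), (a - 4), (a + 7).

2*a + 12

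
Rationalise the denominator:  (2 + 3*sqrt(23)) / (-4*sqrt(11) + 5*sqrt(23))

(8*sqrt(11) + 10*sqrt(23) + 12*sqrt(253) + 345)/399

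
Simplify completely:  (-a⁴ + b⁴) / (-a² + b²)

Factor b^4 - a^4 and cancel (-a² + b²).

a² + b²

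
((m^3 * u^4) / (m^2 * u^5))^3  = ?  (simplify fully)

m^3/u^3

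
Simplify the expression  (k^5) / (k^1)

k^4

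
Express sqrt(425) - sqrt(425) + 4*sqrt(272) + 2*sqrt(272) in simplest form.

24*sqrt(17)

sqrt(425) = 5*sqrt(17); sqrt(425) = 5*sqrt(17); 4*sqrt(272) = 16*sqrt(17); 2*sqrt(272) = 8*sqrt(17)
Combine: (5 - 5 + 16 + 8)·sqrt(17) = 24*sqrt(17)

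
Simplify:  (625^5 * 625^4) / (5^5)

625^5 = 5^20; 625^4 = 5^16; 5^5 = 5^5
Combine exponents: 5^31

5^31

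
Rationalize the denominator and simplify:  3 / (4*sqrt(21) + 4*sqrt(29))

Multiply numerator and denominator by -4*sqrt(29) + 4*sqrt(21).
Denominator becomes -128; numerator becomes -12*sqrt(29) + 12*sqrt(21).

(-3*sqrt(21) + 3*sqrt(29))/32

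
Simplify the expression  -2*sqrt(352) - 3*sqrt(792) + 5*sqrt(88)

2*sqrt(352) = 8*sqrt(22); 3*sqrt(792) = 18*sqrt(22); 5*sqrt(88) = 10*sqrt(22)
Combine: (-8 - 18 + 10)·sqrt(22) = -16*sqrt(22)

-16*sqrt(22)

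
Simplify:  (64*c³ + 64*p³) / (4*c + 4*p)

Apply the sum-of-cubes factorisation and cancel (4*c + 4*p).

16*c² - 16*c*p + 16*p²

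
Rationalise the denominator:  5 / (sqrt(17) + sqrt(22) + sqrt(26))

(-20*sqrt(2431) + 65*sqrt(26) + 105*sqrt(22) + 155*sqrt(17))/1327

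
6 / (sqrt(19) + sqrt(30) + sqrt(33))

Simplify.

(-9*sqrt(2090) + 24*sqrt(33) + 33*sqrt(30) + 66*sqrt(19))/506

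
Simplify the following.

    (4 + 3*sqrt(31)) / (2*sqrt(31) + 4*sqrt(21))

(-93 - 4*sqrt(31) + 8*sqrt(21) + 6*sqrt(651))/106

Multiply numerator and denominator by -4*sqrt(21) + 2*sqrt(31).
Denominator becomes -212; numerator becomes -12*sqrt(651) - 16*sqrt(21) + 8*sqrt(31) + 186.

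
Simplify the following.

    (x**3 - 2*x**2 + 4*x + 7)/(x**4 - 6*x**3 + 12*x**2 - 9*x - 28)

1/(x - 4)

Factor: x**3 - 2*x**2 + 4*x + 7 = (x + 1)*(x**2 - 3*x + 7);  x**4 - 6*x**3 + 12*x**2 - 9*x - 28 = (x**2 - 3*x + 7)*(x + 1)*(x - 4)
Cancel the common factors (x**2 - 3*x + 7), (x + 1).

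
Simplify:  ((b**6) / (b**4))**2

b**4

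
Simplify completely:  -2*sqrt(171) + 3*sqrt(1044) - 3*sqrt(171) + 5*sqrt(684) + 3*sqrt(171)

18*sqrt(29) + 24*sqrt(19)

2*sqrt(171) = 6*sqrt(19); 3*sqrt(1044) = 18*sqrt(29); 3*sqrt(171) = 9*sqrt(19); 5*sqrt(684) = 30*sqrt(19); 3*sqrt(171) = 9*sqrt(19)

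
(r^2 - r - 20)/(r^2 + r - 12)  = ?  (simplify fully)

(r - 5)/(r - 3)

Factor: r^2 - r - 20 = (r + 4)*(r - 5);  r^2 + r - 12 = (r - 3)*(r + 4)
Cancel the common factor (r + 4).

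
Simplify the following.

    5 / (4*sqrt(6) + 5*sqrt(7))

(-20*sqrt(6) + 25*sqrt(7))/79

Multiply numerator and denominator by -4*sqrt(6) + 5*sqrt(7).
Denominator becomes 79; numerator becomes -20*sqrt(6) + 25*sqrt(7).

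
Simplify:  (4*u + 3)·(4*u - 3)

Difference of squares with P = 4*u, Q = 3.

16*u² - 9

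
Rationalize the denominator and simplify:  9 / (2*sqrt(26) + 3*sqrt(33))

(-18*sqrt(26) + 27*sqrt(33))/193

Multiply numerator and denominator by -3*sqrt(33) + 2*sqrt(26).
Denominator becomes -193; numerator becomes -27*sqrt(33) + 18*sqrt(26).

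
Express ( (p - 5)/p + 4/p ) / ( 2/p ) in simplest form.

p/2 - 1/2

Numerator: (p - 5)/p + 4/p = (p - 1)/p
Denominator: 2/p = 2/p
Divide: ((p - 1)/p) · (p/2) = p/2 - 1/2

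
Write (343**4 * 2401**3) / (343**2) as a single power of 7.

343**4 = 7**12; 2401**3 = 7**12; 343**2 = 7**6
Combine exponents: 7**18

7**18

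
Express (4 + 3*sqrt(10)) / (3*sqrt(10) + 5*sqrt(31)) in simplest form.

Multiply numerator and denominator by -5*sqrt(31) + 3*sqrt(10).
Denominator becomes -685; numerator becomes -15*sqrt(310) - 20*sqrt(31) + 12*sqrt(10) + 90.

(-90 - 12*sqrt(10) + 20*sqrt(31) + 15*sqrt(310))/685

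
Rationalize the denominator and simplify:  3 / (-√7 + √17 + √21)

Group as (√17 + √21) - √7; multiply by (√17 + √21) + √7, then rationalise the remaining surd.

(-93*√7 + 9*√21 + 33*√17 + 42*√51)/467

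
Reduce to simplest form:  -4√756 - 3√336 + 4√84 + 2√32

4√756 = 24*√21; 3√336 = 12*√21; 4√84 = 8*√21; 2√32 = 8*√2

-28*√21 + 8*√2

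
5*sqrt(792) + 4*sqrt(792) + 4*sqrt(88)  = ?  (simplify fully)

62*sqrt(22)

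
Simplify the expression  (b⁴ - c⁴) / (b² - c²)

b² + c²

Factor b^4 - c^4 and cancel (b² - c²).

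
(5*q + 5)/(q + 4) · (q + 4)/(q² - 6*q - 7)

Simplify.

5/(q - 7)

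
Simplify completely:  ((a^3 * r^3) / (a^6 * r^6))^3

1/(a^9*r^9)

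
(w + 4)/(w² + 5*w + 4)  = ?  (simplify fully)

1/(w + 1)

Factor: w² + 5*w + 4 = (w + 1)·(w + 4)
Cancel the common factor (w + 4).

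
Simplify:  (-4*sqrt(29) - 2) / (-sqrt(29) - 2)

Multiply numerator and denominator by -2 + sqrt(29).
Denominator becomes -25; numerator becomes -112 + 6*sqrt(29).

(-6*sqrt(29) + 112)/25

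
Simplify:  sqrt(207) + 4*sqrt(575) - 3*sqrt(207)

14*sqrt(23)

sqrt(207) = 3*sqrt(23); 4*sqrt(575) = 20*sqrt(23); 3*sqrt(207) = 9*sqrt(23)
Combine: (3 + 20 - 9)·sqrt(23) = 14*sqrt(23)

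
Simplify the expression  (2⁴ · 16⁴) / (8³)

2^11

2⁴ = 2^4; 16⁴ = 2^16; 8³ = 2^9
Combine exponents: 2^11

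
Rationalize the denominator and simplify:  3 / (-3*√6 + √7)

(-9*√6 - 3*√7)/47

Multiply numerator and denominator by √7 + 3*√6.
Denominator becomes -47; numerator becomes 3*√7 + 9*√6.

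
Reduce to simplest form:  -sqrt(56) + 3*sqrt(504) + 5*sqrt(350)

sqrt(56) = 2*sqrt(14); 3*sqrt(504) = 18*sqrt(14); 5*sqrt(350) = 25*sqrt(14)
Combine: (-2 + 18 + 25)·sqrt(14) = 41*sqrt(14)

41*sqrt(14)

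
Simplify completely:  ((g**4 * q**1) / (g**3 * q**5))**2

g**2/q**8

Inside the bracket: g**1 * (q**-4)
Raise to the power 2: g**2 * (q**-8)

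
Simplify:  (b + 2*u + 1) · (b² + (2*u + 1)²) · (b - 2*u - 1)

(b+(2*u + 1))(b-(2*u + 1)) = b² - 4*u² - 4*u - 1; continue pairing.

b⁴ - 16*u⁴ - 32*u³ - 24*u² - 8*u - 1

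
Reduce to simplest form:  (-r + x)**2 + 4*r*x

(r + x)**2

After expansion: r**2 + 2*r*x + x**2 — a perfect-square trinomial.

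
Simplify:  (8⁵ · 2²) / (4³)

8⁵ = 2^15; 2² = 2^2; 4³ = 2^6
Combine exponents: 2^11

2^11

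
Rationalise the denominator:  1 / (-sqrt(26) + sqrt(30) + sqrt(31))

Group as (sqrt(30) + sqrt(31)) - sqrt(26); multiply by (sqrt(30) + sqrt(31)) + sqrt(26), then rationalise the remaining surd.

(-35*sqrt(26) + 25*sqrt(31) + 27*sqrt(30) + 4*sqrt(6045))/2495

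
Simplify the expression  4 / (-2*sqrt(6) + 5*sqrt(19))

(8*sqrt(6) + 20*sqrt(19))/451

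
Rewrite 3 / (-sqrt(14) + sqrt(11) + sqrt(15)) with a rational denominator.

(-6*sqrt(14) + 5*sqrt(15) + 9*sqrt(11) + sqrt(2310))/86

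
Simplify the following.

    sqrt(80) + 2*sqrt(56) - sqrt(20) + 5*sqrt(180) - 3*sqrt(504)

sqrt(80) = 4*sqrt(5); 2*sqrt(56) = 4*sqrt(14); sqrt(20) = 2*sqrt(5); 5*sqrt(180) = 30*sqrt(5); 3*sqrt(504) = 18*sqrt(14)

-14*sqrt(14) + 32*sqrt(5)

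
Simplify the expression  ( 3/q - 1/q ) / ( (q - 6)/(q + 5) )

(2*q + 10)/(q**2 - 6*q)

Numerator: 3/q - 1/q = 2/q
Denominator: (q - 6)/(q + 5) = (q - 6)/(q + 5)
Divide: (2/q) · ((q + 5)/(q - 6)) = (2*q + 10)/(q**2 - 6*q)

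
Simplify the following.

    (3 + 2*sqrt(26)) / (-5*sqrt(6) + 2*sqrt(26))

(-20*sqrt(39) - 104 - 15*sqrt(6) - 6*sqrt(26))/46

Multiply numerator and denominator by 2*sqrt(26) + 5*sqrt(6).
Denominator becomes -46; numerator becomes 6*sqrt(26) + 15*sqrt(6) + 104 + 20*sqrt(39).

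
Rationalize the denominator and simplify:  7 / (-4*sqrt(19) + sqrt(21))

(-28*sqrt(19) - 7*sqrt(21))/283

Multiply numerator and denominator by sqrt(21) + 4*sqrt(19).
Denominator becomes -283; numerator becomes 7*sqrt(21) + 28*sqrt(19).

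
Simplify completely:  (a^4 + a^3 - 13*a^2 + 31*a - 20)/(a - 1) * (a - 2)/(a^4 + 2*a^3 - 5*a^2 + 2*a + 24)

Factor: a^4 + a^3 - 13*a^2 + 31*a - 20 = (a + 5)*(a^2 - 3*a + 4)*(a - 1);  a^4 + 2*a^3 - 5*a^2 + 2*a + 24 = (a + 3)*(a + 2)*(a^2 - 3*a + 4)
Cancel the common factors (a^2 - 3*a + 4), (a - 1).

(a^2 + 3*a - 10)/(a^2 + 5*a + 6)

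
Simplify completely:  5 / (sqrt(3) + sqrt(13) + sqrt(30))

(-10*sqrt(13) - 20*sqrt(3) + 3*sqrt(130) + 7*sqrt(30))/4

Group as (sqrt(3) + sqrt(30)) + sqrt(13); multiply by (sqrt(3) + sqrt(30)) - sqrt(13), then rationalise the remaining surd.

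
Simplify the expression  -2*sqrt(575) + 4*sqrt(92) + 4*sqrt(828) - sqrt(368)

2*sqrt(575) = 10*sqrt(23); 4*sqrt(92) = 8*sqrt(23); 4*sqrt(828) = 24*sqrt(23); sqrt(368) = 4*sqrt(23)
Combine: (-10 + 8 + 24 - 4)·sqrt(23) = 18*sqrt(23)

18*sqrt(23)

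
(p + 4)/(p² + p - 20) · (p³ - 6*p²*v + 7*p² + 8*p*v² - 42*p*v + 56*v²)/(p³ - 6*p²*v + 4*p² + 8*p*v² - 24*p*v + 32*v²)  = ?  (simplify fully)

Factor: p² + p - 20 = (p - 4)·(p + 5);  p³ - 6*p²*v + 7*p² + 8*p*v² - 42*p*v + 56*v² = (p + 7)·(p - 4*v)·(p - 2*v);  p³ - 6*p²*v + 4*p² + 8*p*v² - 24*p*v + 32*v² = (p - 4*v)·(p + 4)·(p - 2*v)
Cancel the common factors (p + 4), (p - 2*v), (p - 4*v).

(p + 7)/(p² + p - 20)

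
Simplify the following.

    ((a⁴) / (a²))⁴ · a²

a^10

Inside the bracket: a²
Raise to the power 4: a⁸
Multiply by a²: add exponents.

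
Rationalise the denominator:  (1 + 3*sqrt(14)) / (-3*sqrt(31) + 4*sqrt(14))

Multiply numerator and denominator by 4*sqrt(14) + 3*sqrt(31).
Denominator becomes -55; numerator becomes 4*sqrt(14) + 3*sqrt(31) + 168 + 9*sqrt(434).

(-9*sqrt(434) - 168 - 3*sqrt(31) - 4*sqrt(14))/55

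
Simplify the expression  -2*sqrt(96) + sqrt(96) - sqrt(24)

-6*sqrt(6)

2*sqrt(96) = 8*sqrt(6); sqrt(96) = 4*sqrt(6); sqrt(24) = 2*sqrt(6)
Combine: (-8 + 4 - 2)·sqrt(6) = -6*sqrt(6)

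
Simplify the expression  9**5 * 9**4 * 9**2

3**22

9**5 = 3**10; 9**4 = 3**8; 9**2 = 3**4
Combine exponents: 3**22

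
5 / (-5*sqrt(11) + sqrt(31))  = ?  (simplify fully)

(-25*sqrt(11) - 5*sqrt(31))/244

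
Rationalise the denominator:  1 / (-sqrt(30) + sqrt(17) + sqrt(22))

(-9*sqrt(30) + 25*sqrt(22) + 35*sqrt(17) + 4*sqrt(2805))/1415

Group as (sqrt(17) + sqrt(22)) - sqrt(30); multiply by (sqrt(17) + sqrt(22)) + sqrt(30), then rationalise the remaining surd.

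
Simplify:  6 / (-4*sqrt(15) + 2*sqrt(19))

(-6*sqrt(15) - 3*sqrt(19))/41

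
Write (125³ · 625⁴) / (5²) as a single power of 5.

5^23

125³ = 5^9; 625⁴ = 5^16; 5² = 5^2
Combine exponents: 5^23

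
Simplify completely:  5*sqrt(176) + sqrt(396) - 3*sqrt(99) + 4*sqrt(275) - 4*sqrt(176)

5*sqrt(176) = 20*sqrt(11); sqrt(396) = 6*sqrt(11); 3*sqrt(99) = 9*sqrt(11); 4*sqrt(275) = 20*sqrt(11); 4*sqrt(176) = 16*sqrt(11)
Combine: (20 + 6 - 9 + 20 - 16)·sqrt(11) = 21*sqrt(11)

21*sqrt(11)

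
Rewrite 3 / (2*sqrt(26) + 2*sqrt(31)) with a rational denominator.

(-3*sqrt(26) + 3*sqrt(31))/10

Multiply numerator and denominator by -2*sqrt(31) + 2*sqrt(26).
Denominator becomes -20; numerator becomes -6*sqrt(31) + 6*sqrt(26).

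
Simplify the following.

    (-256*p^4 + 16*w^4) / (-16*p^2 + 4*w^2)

-256*p^4 + 16*w^4 factors as -16*(2*p - w)*(2*p + w)*(4*p^2 + w^2).

16*p^2 + 4*w^2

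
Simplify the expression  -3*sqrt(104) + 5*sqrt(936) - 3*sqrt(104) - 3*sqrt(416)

3*sqrt(104) = 6*sqrt(26); 5*sqrt(936) = 30*sqrt(26); 3*sqrt(104) = 6*sqrt(26); 3*sqrt(416) = 12*sqrt(26)
Combine: (-6 + 30 - 6 - 12)·sqrt(26) = 6*sqrt(26)

6*sqrt(26)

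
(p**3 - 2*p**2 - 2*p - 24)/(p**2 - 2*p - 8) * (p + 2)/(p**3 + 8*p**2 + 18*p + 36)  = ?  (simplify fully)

Factor: p**3 - 2*p**2 - 2*p - 24 = (p - 4)*(p**2 + 2*p + 6);  p**2 - 2*p - 8 = (p + 2)*(p - 4);  p**3 + 8*p**2 + 18*p + 36 = (p + 6)*(p**2 + 2*p + 6)
Cancel the common factors (p**2 + 2*p + 6), (p + 2), (p - 4).

1/(p + 6)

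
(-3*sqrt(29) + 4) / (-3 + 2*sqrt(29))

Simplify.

Multiply numerator and denominator by -2*sqrt(29) - 3.
Denominator becomes -107; numerator becomes sqrt(29) + 162.

(-162 - sqrt(29))/107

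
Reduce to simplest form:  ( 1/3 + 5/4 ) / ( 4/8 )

Numerator: 1/3 + 5/4 = 19/12
Denominator: 4/8 = 1/2
Divide: (19/12) · (2) = 19/6

19/6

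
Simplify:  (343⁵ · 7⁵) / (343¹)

7^17

343⁵ = 7^15; 7⁵ = 7^5; 343¹ = 7^3
Combine exponents: 7^17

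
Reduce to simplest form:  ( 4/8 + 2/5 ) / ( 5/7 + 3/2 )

63/155

Numerator: 4/8 + 2/5 = 9/10
Denominator: 5/7 + 3/2 = 31/14
Divide: (9/10) · (14/31) = 63/155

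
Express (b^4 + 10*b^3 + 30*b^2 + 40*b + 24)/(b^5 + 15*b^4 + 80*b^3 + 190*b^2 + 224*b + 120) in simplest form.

1/(b + 5)

Factor: b^4 + 10*b^3 + 30*b^2 + 40*b + 24 = (b^2 + 2*b + 2)*(b + 6)*(b + 2);  b^5 + 15*b^4 + 80*b^3 + 190*b^2 + 224*b + 120 = (b + 2)*(b + 5)*(b^2 + 2*b + 2)*(b + 6)
Cancel the common factors (b^2 + 2*b + 2), (b + 2), (b + 6).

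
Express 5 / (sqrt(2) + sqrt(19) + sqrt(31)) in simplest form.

(-5*sqrt(1178) - 25*sqrt(31) + 35*sqrt(19) + 120*sqrt(2))/26

Group as (sqrt(2) + sqrt(19)) + sqrt(31); multiply by (sqrt(2) + sqrt(19)) - sqrt(31), then rationalise the remaining surd.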